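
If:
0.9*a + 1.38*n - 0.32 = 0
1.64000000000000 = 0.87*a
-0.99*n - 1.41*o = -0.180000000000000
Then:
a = 1.89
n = -1.00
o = 0.83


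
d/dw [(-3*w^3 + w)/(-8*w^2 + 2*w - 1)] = (24*w^4 - 12*w^3 + 17*w^2 - 1)/(64*w^4 - 32*w^3 + 20*w^2 - 4*w + 1)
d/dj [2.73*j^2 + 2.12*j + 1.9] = 5.46*j + 2.12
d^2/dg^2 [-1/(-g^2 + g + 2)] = 2*(g^2 - g - (2*g - 1)^2 - 2)/(-g^2 + g + 2)^3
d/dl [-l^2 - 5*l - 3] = -2*l - 5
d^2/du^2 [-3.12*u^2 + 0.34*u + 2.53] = -6.24000000000000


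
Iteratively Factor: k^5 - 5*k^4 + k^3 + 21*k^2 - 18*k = (k - 3)*(k^4 - 2*k^3 - 5*k^2 + 6*k) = (k - 3)*(k + 2)*(k^3 - 4*k^2 + 3*k) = (k - 3)^2*(k + 2)*(k^2 - k) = (k - 3)^2*(k - 1)*(k + 2)*(k)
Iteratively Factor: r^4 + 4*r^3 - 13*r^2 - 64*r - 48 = (r + 4)*(r^3 - 13*r - 12) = (r + 3)*(r + 4)*(r^2 - 3*r - 4) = (r - 4)*(r + 3)*(r + 4)*(r + 1)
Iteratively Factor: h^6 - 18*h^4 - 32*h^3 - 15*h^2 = (h + 1)*(h^5 - h^4 - 17*h^3 - 15*h^2) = h*(h + 1)*(h^4 - h^3 - 17*h^2 - 15*h) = h*(h + 1)^2*(h^3 - 2*h^2 - 15*h) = h*(h - 5)*(h + 1)^2*(h^2 + 3*h) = h^2*(h - 5)*(h + 1)^2*(h + 3)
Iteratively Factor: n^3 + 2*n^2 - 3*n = (n)*(n^2 + 2*n - 3) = n*(n + 3)*(n - 1)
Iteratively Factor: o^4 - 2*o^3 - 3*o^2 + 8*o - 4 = (o - 1)*(o^3 - o^2 - 4*o + 4) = (o - 1)*(o + 2)*(o^2 - 3*o + 2) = (o - 1)^2*(o + 2)*(o - 2)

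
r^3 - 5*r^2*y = r^2*(r - 5*y)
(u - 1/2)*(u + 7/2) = u^2 + 3*u - 7/4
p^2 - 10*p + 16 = (p - 8)*(p - 2)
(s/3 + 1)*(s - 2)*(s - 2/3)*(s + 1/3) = s^4/3 + 2*s^3/9 - 59*s^2/27 + 16*s/27 + 4/9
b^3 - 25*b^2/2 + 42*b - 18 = (b - 6)^2*(b - 1/2)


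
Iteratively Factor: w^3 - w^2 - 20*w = (w + 4)*(w^2 - 5*w) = w*(w + 4)*(w - 5)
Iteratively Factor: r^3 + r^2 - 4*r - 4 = (r - 2)*(r^2 + 3*r + 2) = (r - 2)*(r + 1)*(r + 2)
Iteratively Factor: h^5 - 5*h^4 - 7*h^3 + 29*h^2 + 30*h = (h)*(h^4 - 5*h^3 - 7*h^2 + 29*h + 30) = h*(h + 2)*(h^3 - 7*h^2 + 7*h + 15) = h*(h - 3)*(h + 2)*(h^2 - 4*h - 5) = h*(h - 3)*(h + 1)*(h + 2)*(h - 5)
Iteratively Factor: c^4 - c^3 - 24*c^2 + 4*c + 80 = (c + 2)*(c^3 - 3*c^2 - 18*c + 40) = (c - 5)*(c + 2)*(c^2 + 2*c - 8) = (c - 5)*(c - 2)*(c + 2)*(c + 4)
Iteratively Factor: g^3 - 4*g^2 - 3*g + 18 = (g - 3)*(g^2 - g - 6) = (g - 3)^2*(g + 2)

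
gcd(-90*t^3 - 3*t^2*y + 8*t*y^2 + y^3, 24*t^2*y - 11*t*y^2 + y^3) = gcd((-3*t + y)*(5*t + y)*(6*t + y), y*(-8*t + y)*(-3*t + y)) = -3*t + y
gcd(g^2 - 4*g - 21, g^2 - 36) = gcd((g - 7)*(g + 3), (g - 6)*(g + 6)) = 1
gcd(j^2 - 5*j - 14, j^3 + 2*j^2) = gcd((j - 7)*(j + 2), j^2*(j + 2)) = j + 2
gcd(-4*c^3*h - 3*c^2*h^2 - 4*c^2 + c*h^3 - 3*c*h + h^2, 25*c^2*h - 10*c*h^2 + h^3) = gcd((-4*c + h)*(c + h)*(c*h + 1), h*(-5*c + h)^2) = 1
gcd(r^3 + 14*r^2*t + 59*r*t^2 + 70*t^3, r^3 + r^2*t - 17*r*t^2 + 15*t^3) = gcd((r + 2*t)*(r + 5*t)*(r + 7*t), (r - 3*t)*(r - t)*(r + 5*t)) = r + 5*t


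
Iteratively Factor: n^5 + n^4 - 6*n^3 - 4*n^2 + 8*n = (n - 2)*(n^4 + 3*n^3 - 4*n) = n*(n - 2)*(n^3 + 3*n^2 - 4) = n*(n - 2)*(n + 2)*(n^2 + n - 2) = n*(n - 2)*(n + 2)^2*(n - 1)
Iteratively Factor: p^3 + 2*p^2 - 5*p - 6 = (p + 1)*(p^2 + p - 6) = (p + 1)*(p + 3)*(p - 2)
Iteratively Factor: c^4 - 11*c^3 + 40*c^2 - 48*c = (c - 3)*(c^3 - 8*c^2 + 16*c) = (c - 4)*(c - 3)*(c^2 - 4*c) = (c - 4)^2*(c - 3)*(c)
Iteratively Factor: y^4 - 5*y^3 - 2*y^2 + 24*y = (y)*(y^3 - 5*y^2 - 2*y + 24) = y*(y + 2)*(y^2 - 7*y + 12) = y*(y - 3)*(y + 2)*(y - 4)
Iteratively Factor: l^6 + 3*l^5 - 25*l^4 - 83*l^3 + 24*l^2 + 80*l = (l)*(l^5 + 3*l^4 - 25*l^3 - 83*l^2 + 24*l + 80) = l*(l + 1)*(l^4 + 2*l^3 - 27*l^2 - 56*l + 80) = l*(l - 5)*(l + 1)*(l^3 + 7*l^2 + 8*l - 16) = l*(l - 5)*(l + 1)*(l + 4)*(l^2 + 3*l - 4) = l*(l - 5)*(l - 1)*(l + 1)*(l + 4)*(l + 4)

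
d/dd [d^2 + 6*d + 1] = 2*d + 6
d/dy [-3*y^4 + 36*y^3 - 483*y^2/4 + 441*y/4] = -12*y^3 + 108*y^2 - 483*y/2 + 441/4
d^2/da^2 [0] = 0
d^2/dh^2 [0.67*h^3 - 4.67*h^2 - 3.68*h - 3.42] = 4.02*h - 9.34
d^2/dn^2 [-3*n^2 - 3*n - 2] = -6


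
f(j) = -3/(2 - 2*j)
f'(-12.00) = -0.00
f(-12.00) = -0.12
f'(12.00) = -0.01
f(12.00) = 0.14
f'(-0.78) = -0.47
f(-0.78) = -0.84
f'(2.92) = -0.41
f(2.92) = 0.78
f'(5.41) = -0.08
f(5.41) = 0.34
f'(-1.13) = -0.33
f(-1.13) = -0.70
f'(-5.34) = -0.04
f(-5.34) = -0.24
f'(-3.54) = -0.07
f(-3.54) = -0.33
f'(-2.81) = -0.10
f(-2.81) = -0.39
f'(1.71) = -2.98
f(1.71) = 2.11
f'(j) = -6/(2 - 2*j)^2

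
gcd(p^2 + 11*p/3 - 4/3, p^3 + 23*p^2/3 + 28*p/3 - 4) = p - 1/3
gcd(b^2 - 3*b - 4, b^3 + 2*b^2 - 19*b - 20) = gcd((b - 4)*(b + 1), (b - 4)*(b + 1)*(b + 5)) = b^2 - 3*b - 4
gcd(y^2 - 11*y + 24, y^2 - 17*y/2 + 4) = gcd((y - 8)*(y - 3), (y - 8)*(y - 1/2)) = y - 8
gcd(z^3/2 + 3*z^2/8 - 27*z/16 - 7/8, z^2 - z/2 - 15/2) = 1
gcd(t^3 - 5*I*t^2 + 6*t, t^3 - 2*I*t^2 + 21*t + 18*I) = t^2 - 5*I*t + 6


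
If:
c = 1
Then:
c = 1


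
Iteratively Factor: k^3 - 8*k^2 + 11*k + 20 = (k - 4)*(k^2 - 4*k - 5) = (k - 4)*(k + 1)*(k - 5)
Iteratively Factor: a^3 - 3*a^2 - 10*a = (a - 5)*(a^2 + 2*a) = (a - 5)*(a + 2)*(a)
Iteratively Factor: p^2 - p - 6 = (p - 3)*(p + 2)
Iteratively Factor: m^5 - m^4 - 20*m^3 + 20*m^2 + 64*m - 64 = (m + 4)*(m^4 - 5*m^3 + 20*m - 16) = (m + 2)*(m + 4)*(m^3 - 7*m^2 + 14*m - 8) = (m - 4)*(m + 2)*(m + 4)*(m^2 - 3*m + 2) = (m - 4)*(m - 1)*(m + 2)*(m + 4)*(m - 2)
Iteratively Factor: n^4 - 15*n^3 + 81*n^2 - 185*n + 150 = (n - 2)*(n^3 - 13*n^2 + 55*n - 75) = (n - 5)*(n - 2)*(n^2 - 8*n + 15) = (n - 5)^2*(n - 2)*(n - 3)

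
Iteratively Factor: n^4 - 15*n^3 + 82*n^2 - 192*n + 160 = (n - 2)*(n^3 - 13*n^2 + 56*n - 80) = (n - 5)*(n - 2)*(n^2 - 8*n + 16) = (n - 5)*(n - 4)*(n - 2)*(n - 4)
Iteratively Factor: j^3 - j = (j + 1)*(j^2 - j) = (j - 1)*(j + 1)*(j)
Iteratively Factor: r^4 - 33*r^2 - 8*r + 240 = (r - 3)*(r^3 + 3*r^2 - 24*r - 80) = (r - 3)*(r + 4)*(r^2 - r - 20) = (r - 5)*(r - 3)*(r + 4)*(r + 4)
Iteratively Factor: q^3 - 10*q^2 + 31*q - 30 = (q - 5)*(q^2 - 5*q + 6) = (q - 5)*(q - 2)*(q - 3)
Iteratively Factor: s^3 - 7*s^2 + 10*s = (s - 2)*(s^2 - 5*s) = (s - 5)*(s - 2)*(s)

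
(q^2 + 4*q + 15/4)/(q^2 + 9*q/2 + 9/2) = (q + 5/2)/(q + 3)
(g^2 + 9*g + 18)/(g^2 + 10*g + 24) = (g + 3)/(g + 4)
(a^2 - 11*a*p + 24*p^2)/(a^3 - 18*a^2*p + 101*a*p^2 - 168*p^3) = 1/(a - 7*p)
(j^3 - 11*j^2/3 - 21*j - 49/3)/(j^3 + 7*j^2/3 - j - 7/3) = (j - 7)/(j - 1)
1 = 1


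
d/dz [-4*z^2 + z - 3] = 1 - 8*z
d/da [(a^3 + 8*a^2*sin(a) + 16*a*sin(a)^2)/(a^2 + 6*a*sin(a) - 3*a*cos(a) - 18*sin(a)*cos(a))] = (-a*(a + 4*sin(a))^2*(3*a*sin(a) + 6*a*cos(a) + 2*a + 6*sin(a) - 3*cos(a) - 18*cos(2*a)) + (a^2 + 6*a*sin(a) - 3*a*cos(a) - 9*sin(2*a))*(8*a^2*cos(a) + 3*a^2 + 16*a*sin(a) + 16*a*sin(2*a) + 16*sin(a)^2))/((a + 6*sin(a))^2*(a - 3*cos(a))^2)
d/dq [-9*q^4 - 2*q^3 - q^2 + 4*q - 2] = -36*q^3 - 6*q^2 - 2*q + 4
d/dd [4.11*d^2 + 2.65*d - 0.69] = 8.22*d + 2.65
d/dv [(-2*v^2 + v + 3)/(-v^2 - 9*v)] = (19*v^2 + 6*v + 27)/(v^2*(v^2 + 18*v + 81))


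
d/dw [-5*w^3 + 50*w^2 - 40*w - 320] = -15*w^2 + 100*w - 40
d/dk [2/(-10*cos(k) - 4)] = -5*sin(k)/(5*cos(k) + 2)^2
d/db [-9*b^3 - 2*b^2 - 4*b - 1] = -27*b^2 - 4*b - 4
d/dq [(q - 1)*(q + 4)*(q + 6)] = 3*q^2 + 18*q + 14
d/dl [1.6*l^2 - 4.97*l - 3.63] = 3.2*l - 4.97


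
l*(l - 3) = l^2 - 3*l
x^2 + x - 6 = (x - 2)*(x + 3)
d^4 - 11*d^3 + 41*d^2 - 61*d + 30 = (d - 5)*(d - 3)*(d - 2)*(d - 1)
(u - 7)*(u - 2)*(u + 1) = u^3 - 8*u^2 + 5*u + 14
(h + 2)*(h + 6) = h^2 + 8*h + 12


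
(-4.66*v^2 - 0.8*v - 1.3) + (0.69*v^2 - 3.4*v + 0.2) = -3.97*v^2 - 4.2*v - 1.1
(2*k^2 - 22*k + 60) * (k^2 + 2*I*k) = 2*k^4 - 22*k^3 + 4*I*k^3 + 60*k^2 - 44*I*k^2 + 120*I*k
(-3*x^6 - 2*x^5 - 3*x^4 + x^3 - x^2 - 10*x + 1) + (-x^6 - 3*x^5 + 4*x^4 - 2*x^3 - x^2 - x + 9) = -4*x^6 - 5*x^5 + x^4 - x^3 - 2*x^2 - 11*x + 10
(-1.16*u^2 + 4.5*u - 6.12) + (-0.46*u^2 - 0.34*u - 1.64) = -1.62*u^2 + 4.16*u - 7.76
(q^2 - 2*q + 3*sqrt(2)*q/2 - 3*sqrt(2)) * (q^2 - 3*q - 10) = q^4 - 5*q^3 + 3*sqrt(2)*q^3/2 - 15*sqrt(2)*q^2/2 - 4*q^2 - 6*sqrt(2)*q + 20*q + 30*sqrt(2)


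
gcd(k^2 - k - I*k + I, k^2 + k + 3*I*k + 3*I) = 1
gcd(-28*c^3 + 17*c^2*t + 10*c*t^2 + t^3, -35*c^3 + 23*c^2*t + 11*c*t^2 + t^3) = -7*c^2 + 6*c*t + t^2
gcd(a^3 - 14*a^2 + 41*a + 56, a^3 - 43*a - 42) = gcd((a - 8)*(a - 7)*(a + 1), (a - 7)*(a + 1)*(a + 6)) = a^2 - 6*a - 7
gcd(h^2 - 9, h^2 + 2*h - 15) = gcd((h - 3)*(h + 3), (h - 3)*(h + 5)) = h - 3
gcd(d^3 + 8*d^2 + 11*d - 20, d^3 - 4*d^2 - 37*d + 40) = d^2 + 4*d - 5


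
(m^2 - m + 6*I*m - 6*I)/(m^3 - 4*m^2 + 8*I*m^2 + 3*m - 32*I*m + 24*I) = (m + 6*I)/(m^2 + m*(-3 + 8*I) - 24*I)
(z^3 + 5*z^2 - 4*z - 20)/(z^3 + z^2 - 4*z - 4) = (z + 5)/(z + 1)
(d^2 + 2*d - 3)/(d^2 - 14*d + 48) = (d^2 + 2*d - 3)/(d^2 - 14*d + 48)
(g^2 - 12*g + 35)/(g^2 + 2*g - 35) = (g - 7)/(g + 7)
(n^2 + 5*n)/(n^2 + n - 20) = n/(n - 4)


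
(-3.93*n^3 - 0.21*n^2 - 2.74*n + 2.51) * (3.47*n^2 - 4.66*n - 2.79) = -13.6371*n^5 + 17.5851*n^4 + 2.4355*n^3 + 22.064*n^2 - 4.052*n - 7.0029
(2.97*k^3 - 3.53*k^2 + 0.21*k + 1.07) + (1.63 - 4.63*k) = 2.97*k^3 - 3.53*k^2 - 4.42*k + 2.7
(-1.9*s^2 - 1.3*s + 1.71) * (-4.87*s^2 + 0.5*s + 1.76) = 9.253*s^4 + 5.381*s^3 - 12.3217*s^2 - 1.433*s + 3.0096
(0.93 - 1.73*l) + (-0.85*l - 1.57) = -2.58*l - 0.64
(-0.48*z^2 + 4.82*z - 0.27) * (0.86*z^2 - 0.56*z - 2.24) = -0.4128*z^4 + 4.414*z^3 - 1.8562*z^2 - 10.6456*z + 0.6048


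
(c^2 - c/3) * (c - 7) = c^3 - 22*c^2/3 + 7*c/3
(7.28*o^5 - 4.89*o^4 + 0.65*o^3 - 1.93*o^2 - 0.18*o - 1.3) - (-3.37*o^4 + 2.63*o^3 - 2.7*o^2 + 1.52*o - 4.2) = 7.28*o^5 - 1.52*o^4 - 1.98*o^3 + 0.77*o^2 - 1.7*o + 2.9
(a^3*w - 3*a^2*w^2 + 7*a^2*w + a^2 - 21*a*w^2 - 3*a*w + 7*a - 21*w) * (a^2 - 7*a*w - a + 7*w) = a^5*w - 10*a^4*w^2 + 6*a^4*w + a^4 + 21*a^3*w^3 - 60*a^3*w^2 - 17*a^3*w + 6*a^3 + 126*a^2*w^3 + 91*a^2*w^2 - 60*a^2*w - 7*a^2 - 147*a*w^3 + 126*a*w^2 + 70*a*w - 147*w^2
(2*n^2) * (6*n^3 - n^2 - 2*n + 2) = 12*n^5 - 2*n^4 - 4*n^3 + 4*n^2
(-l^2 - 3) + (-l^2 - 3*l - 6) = -2*l^2 - 3*l - 9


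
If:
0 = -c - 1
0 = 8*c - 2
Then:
No Solution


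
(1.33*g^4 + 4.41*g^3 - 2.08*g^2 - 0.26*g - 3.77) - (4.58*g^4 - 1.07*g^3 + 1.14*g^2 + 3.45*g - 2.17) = -3.25*g^4 + 5.48*g^3 - 3.22*g^2 - 3.71*g - 1.6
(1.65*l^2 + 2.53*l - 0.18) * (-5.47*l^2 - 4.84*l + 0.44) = -9.0255*l^4 - 21.8251*l^3 - 10.5346*l^2 + 1.9844*l - 0.0792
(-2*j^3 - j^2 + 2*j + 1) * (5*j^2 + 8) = -10*j^5 - 5*j^4 - 6*j^3 - 3*j^2 + 16*j + 8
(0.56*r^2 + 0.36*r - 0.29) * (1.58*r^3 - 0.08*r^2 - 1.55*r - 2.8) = 0.8848*r^5 + 0.524*r^4 - 1.355*r^3 - 2.1028*r^2 - 0.5585*r + 0.812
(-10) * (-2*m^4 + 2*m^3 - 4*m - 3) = 20*m^4 - 20*m^3 + 40*m + 30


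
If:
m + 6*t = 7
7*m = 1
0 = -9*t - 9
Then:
No Solution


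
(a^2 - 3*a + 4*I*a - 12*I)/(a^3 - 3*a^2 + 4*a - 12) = (a + 4*I)/(a^2 + 4)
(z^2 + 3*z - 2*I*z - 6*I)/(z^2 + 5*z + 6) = (z - 2*I)/(z + 2)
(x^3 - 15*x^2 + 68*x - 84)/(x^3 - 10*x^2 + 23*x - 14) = (x - 6)/(x - 1)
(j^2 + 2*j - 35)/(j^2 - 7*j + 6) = (j^2 + 2*j - 35)/(j^2 - 7*j + 6)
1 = 1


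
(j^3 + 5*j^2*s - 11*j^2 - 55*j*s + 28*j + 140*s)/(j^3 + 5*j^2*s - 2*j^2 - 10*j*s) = (j^2 - 11*j + 28)/(j*(j - 2))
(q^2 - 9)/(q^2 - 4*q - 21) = (q - 3)/(q - 7)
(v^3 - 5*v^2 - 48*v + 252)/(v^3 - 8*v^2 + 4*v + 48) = (v^2 + v - 42)/(v^2 - 2*v - 8)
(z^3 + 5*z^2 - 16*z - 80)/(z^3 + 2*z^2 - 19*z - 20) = (z + 4)/(z + 1)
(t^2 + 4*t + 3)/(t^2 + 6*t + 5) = (t + 3)/(t + 5)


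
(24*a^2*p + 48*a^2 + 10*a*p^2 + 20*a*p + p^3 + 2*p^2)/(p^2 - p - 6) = (24*a^2 + 10*a*p + p^2)/(p - 3)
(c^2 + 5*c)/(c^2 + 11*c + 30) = c/(c + 6)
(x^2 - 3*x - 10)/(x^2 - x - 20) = (x + 2)/(x + 4)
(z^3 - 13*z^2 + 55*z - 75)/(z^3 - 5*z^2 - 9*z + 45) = (z - 5)/(z + 3)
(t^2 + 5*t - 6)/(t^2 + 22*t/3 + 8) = 3*(t - 1)/(3*t + 4)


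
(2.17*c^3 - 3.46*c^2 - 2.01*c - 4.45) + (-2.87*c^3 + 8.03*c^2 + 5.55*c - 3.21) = -0.7*c^3 + 4.57*c^2 + 3.54*c - 7.66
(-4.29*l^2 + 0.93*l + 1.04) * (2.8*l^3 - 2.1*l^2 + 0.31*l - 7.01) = -12.012*l^5 + 11.613*l^4 - 0.3709*l^3 + 28.1772*l^2 - 6.1969*l - 7.2904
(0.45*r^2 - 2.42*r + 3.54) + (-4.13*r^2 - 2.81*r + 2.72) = -3.68*r^2 - 5.23*r + 6.26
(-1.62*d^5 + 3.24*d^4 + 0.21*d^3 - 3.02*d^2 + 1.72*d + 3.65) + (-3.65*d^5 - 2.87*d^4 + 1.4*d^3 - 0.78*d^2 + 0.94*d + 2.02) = -5.27*d^5 + 0.37*d^4 + 1.61*d^3 - 3.8*d^2 + 2.66*d + 5.67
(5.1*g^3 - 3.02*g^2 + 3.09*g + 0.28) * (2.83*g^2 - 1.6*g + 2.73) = 14.433*g^5 - 16.7066*g^4 + 27.4997*g^3 - 12.3962*g^2 + 7.9877*g + 0.7644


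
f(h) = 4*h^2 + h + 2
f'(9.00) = 73.00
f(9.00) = 335.00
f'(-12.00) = -95.00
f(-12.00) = 566.00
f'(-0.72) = -4.76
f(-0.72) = 3.35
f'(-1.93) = -14.44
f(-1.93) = 14.97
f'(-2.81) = -21.48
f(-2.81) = 30.77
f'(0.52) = 5.16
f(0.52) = 3.60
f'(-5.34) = -41.72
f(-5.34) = 110.72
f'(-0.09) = 0.28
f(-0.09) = 1.94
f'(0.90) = 8.20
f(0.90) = 6.14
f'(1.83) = 15.64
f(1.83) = 17.23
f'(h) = 8*h + 1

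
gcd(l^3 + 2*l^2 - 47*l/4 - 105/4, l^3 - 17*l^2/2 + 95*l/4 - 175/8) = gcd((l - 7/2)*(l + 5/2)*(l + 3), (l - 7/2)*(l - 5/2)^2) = l - 7/2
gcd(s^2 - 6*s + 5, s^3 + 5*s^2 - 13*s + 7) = s - 1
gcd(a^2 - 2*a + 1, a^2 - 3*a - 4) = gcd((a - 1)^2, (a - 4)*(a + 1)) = 1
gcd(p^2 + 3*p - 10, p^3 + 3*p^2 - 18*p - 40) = p + 5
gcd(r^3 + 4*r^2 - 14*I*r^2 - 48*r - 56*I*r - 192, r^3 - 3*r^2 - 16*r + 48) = r + 4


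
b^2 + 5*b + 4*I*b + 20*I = (b + 5)*(b + 4*I)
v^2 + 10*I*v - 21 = (v + 3*I)*(v + 7*I)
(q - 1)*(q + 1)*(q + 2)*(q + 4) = q^4 + 6*q^3 + 7*q^2 - 6*q - 8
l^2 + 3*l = l*(l + 3)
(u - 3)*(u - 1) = u^2 - 4*u + 3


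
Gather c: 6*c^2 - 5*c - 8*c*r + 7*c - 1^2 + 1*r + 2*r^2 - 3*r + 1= 6*c^2 + c*(2 - 8*r) + 2*r^2 - 2*r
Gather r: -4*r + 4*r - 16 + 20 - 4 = 0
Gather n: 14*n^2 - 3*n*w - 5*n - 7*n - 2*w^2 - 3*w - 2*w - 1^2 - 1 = 14*n^2 + n*(-3*w - 12) - 2*w^2 - 5*w - 2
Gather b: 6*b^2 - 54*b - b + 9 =6*b^2 - 55*b + 9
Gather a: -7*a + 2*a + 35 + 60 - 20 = 75 - 5*a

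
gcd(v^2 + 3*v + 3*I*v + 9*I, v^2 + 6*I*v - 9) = v + 3*I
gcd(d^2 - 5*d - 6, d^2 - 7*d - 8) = d + 1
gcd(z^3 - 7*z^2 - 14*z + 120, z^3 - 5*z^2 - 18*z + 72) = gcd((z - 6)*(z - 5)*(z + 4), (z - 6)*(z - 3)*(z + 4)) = z^2 - 2*z - 24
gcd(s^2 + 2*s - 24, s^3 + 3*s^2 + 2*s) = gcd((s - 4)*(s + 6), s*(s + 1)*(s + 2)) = 1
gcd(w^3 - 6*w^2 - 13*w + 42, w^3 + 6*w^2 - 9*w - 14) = w - 2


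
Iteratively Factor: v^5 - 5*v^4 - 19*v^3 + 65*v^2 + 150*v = (v + 2)*(v^4 - 7*v^3 - 5*v^2 + 75*v) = v*(v + 2)*(v^3 - 7*v^2 - 5*v + 75) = v*(v - 5)*(v + 2)*(v^2 - 2*v - 15) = v*(v - 5)*(v + 2)*(v + 3)*(v - 5)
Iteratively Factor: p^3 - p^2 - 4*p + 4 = (p - 1)*(p^2 - 4) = (p - 1)*(p + 2)*(p - 2)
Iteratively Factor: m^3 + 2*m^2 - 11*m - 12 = (m + 1)*(m^2 + m - 12) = (m - 3)*(m + 1)*(m + 4)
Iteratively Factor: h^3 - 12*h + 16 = (h - 2)*(h^2 + 2*h - 8) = (h - 2)*(h + 4)*(h - 2)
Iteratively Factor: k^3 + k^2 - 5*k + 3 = (k - 1)*(k^2 + 2*k - 3) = (k - 1)^2*(k + 3)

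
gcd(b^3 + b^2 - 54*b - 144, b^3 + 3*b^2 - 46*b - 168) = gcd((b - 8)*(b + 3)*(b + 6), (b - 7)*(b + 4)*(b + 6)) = b + 6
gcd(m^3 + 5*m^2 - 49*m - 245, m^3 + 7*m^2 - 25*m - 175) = m^2 + 12*m + 35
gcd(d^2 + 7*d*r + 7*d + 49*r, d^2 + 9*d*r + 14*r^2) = d + 7*r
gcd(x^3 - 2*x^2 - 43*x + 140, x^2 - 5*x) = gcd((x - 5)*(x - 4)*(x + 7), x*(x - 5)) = x - 5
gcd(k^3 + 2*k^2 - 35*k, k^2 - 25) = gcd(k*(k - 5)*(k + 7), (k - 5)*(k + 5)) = k - 5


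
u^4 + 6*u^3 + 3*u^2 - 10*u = u*(u - 1)*(u + 2)*(u + 5)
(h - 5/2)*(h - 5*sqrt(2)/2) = h^2 - 5*sqrt(2)*h/2 - 5*h/2 + 25*sqrt(2)/4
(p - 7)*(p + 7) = p^2 - 49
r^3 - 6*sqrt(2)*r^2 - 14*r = r*(r - 7*sqrt(2))*(r + sqrt(2))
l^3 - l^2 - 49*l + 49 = (l - 7)*(l - 1)*(l + 7)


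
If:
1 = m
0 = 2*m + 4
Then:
No Solution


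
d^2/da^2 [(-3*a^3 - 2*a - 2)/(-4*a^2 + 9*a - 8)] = 2*(179*a^3 - 552*a^2 + 168*a + 242)/(64*a^6 - 432*a^5 + 1356*a^4 - 2457*a^3 + 2712*a^2 - 1728*a + 512)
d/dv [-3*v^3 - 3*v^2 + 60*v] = -9*v^2 - 6*v + 60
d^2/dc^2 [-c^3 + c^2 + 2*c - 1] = 2 - 6*c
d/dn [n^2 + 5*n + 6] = 2*n + 5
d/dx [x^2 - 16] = 2*x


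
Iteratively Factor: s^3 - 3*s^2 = (s)*(s^2 - 3*s) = s^2*(s - 3)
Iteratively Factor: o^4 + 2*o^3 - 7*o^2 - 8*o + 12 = (o - 1)*(o^3 + 3*o^2 - 4*o - 12) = (o - 1)*(o + 3)*(o^2 - 4) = (o - 1)*(o + 2)*(o + 3)*(o - 2)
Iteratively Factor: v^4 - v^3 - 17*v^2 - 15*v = (v + 3)*(v^3 - 4*v^2 - 5*v) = (v + 1)*(v + 3)*(v^2 - 5*v) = v*(v + 1)*(v + 3)*(v - 5)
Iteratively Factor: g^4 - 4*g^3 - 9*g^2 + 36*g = (g - 3)*(g^3 - g^2 - 12*g) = (g - 3)*(g + 3)*(g^2 - 4*g) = g*(g - 3)*(g + 3)*(g - 4)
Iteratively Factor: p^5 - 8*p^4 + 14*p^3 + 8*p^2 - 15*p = (p - 5)*(p^4 - 3*p^3 - p^2 + 3*p) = p*(p - 5)*(p^3 - 3*p^2 - p + 3) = p*(p - 5)*(p + 1)*(p^2 - 4*p + 3) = p*(p - 5)*(p - 3)*(p + 1)*(p - 1)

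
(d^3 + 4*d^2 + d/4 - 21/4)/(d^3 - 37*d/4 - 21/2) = (2*d^2 + 5*d - 7)/(2*d^2 - 3*d - 14)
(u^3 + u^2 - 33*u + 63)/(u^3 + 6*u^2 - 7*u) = (u^2 - 6*u + 9)/(u*(u - 1))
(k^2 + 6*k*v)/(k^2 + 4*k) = (k + 6*v)/(k + 4)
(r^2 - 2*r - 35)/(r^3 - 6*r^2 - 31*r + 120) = (r - 7)/(r^2 - 11*r + 24)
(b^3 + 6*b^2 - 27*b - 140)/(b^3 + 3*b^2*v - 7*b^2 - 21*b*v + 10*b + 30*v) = (b^2 + 11*b + 28)/(b^2 + 3*b*v - 2*b - 6*v)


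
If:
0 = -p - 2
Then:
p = -2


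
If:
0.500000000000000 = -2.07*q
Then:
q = -0.24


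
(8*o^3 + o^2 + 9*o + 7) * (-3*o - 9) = -24*o^4 - 75*o^3 - 36*o^2 - 102*o - 63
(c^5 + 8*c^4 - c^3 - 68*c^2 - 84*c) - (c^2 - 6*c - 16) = c^5 + 8*c^4 - c^3 - 69*c^2 - 78*c + 16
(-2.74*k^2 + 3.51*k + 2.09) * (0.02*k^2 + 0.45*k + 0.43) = -0.0548*k^4 - 1.1628*k^3 + 0.4431*k^2 + 2.4498*k + 0.8987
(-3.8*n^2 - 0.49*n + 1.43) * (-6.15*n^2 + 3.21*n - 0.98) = 23.37*n^4 - 9.1845*n^3 - 6.6434*n^2 + 5.0705*n - 1.4014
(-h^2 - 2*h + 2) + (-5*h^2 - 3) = -6*h^2 - 2*h - 1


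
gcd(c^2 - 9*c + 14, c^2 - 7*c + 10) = c - 2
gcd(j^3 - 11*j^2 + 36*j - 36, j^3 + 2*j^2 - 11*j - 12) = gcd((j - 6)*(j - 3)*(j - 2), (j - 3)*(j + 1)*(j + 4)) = j - 3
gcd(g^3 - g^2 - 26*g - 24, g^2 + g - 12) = g + 4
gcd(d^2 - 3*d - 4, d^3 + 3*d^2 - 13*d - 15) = d + 1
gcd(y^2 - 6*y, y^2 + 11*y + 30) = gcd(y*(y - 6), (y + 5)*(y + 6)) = 1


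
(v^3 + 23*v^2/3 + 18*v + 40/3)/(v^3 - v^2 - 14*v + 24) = (3*v^2 + 11*v + 10)/(3*(v^2 - 5*v + 6))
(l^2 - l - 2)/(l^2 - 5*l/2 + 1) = 2*(l + 1)/(2*l - 1)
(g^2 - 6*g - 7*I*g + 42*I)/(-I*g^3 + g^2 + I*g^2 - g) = (I*g^2 + g*(7 - 6*I) - 42)/(g*(g^2 + g*(-1 + I) - I))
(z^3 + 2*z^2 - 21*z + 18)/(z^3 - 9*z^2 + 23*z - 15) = (z + 6)/(z - 5)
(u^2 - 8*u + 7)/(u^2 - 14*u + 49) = (u - 1)/(u - 7)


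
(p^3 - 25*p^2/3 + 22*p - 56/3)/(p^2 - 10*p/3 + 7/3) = (p^2 - 6*p + 8)/(p - 1)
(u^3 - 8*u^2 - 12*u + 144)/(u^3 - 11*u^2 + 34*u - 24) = (u^2 - 2*u - 24)/(u^2 - 5*u + 4)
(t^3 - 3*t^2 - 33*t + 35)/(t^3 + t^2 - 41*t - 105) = (t - 1)/(t + 3)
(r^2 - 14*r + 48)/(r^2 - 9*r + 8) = (r - 6)/(r - 1)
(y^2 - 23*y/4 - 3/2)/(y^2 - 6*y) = (y + 1/4)/y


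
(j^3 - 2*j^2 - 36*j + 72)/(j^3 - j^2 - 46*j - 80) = (-j^3 + 2*j^2 + 36*j - 72)/(-j^3 + j^2 + 46*j + 80)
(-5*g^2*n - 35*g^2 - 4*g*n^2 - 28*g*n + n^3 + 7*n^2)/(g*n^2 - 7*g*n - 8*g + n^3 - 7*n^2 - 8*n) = (-5*g*n - 35*g + n^2 + 7*n)/(n^2 - 7*n - 8)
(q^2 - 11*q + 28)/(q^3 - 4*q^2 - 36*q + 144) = (q - 7)/(q^2 - 36)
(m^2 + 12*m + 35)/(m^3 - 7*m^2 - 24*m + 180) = (m + 7)/(m^2 - 12*m + 36)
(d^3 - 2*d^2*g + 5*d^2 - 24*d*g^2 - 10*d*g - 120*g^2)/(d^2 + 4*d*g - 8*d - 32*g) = (d^2 - 6*d*g + 5*d - 30*g)/(d - 8)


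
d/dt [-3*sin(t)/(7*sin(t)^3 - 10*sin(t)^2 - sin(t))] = 6*(7*sin(t) - 5)*cos(t)/(-7*sin(t)^2 + 10*sin(t) + 1)^2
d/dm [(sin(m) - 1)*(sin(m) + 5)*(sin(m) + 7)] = (3*sin(m)^2 + 22*sin(m) + 23)*cos(m)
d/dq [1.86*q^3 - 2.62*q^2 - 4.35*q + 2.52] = 5.58*q^2 - 5.24*q - 4.35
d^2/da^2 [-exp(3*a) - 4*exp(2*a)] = (-9*exp(a) - 16)*exp(2*a)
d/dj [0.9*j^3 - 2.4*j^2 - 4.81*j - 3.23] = 2.7*j^2 - 4.8*j - 4.81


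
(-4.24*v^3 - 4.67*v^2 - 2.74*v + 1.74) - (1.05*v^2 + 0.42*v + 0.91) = -4.24*v^3 - 5.72*v^2 - 3.16*v + 0.83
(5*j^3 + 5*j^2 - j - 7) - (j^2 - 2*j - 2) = 5*j^3 + 4*j^2 + j - 5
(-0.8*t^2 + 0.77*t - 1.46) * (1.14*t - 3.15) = -0.912*t^3 + 3.3978*t^2 - 4.0899*t + 4.599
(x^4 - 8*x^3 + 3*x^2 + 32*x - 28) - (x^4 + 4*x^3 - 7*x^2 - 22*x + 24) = -12*x^3 + 10*x^2 + 54*x - 52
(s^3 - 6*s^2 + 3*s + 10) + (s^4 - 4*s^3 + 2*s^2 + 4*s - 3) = s^4 - 3*s^3 - 4*s^2 + 7*s + 7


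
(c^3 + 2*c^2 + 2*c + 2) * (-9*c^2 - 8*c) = -9*c^5 - 26*c^4 - 34*c^3 - 34*c^2 - 16*c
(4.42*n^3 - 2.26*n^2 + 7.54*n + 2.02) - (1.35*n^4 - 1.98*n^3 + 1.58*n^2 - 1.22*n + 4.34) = -1.35*n^4 + 6.4*n^3 - 3.84*n^2 + 8.76*n - 2.32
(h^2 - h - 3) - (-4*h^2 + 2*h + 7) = 5*h^2 - 3*h - 10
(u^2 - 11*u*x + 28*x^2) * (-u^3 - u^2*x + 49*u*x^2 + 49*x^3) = -u^5 + 10*u^4*x + 32*u^3*x^2 - 518*u^2*x^3 + 833*u*x^4 + 1372*x^5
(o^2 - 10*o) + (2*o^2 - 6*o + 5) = 3*o^2 - 16*o + 5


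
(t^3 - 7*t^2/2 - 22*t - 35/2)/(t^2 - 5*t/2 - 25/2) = (t^2 - 6*t - 7)/(t - 5)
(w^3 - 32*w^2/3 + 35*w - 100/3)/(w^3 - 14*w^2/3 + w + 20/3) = (w - 5)/(w + 1)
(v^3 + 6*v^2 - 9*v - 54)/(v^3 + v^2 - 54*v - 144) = (v - 3)/(v - 8)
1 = 1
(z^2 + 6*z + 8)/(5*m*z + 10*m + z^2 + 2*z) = (z + 4)/(5*m + z)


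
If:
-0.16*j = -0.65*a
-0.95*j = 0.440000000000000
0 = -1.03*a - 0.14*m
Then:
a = -0.11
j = -0.46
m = 0.84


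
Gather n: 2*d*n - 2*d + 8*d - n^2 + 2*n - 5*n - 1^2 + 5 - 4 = 6*d - n^2 + n*(2*d - 3)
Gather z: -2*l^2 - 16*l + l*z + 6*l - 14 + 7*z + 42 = -2*l^2 - 10*l + z*(l + 7) + 28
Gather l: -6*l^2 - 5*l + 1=-6*l^2 - 5*l + 1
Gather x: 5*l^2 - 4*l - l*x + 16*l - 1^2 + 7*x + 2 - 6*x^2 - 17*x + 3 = 5*l^2 + 12*l - 6*x^2 + x*(-l - 10) + 4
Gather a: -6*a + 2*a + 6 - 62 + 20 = -4*a - 36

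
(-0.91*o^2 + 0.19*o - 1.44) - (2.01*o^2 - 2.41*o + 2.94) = -2.92*o^2 + 2.6*o - 4.38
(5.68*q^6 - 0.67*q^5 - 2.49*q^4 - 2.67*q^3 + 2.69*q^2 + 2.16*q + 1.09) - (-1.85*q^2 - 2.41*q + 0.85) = 5.68*q^6 - 0.67*q^5 - 2.49*q^4 - 2.67*q^3 + 4.54*q^2 + 4.57*q + 0.24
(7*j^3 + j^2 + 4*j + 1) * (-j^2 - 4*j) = -7*j^5 - 29*j^4 - 8*j^3 - 17*j^2 - 4*j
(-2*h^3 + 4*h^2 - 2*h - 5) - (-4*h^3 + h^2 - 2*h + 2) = 2*h^3 + 3*h^2 - 7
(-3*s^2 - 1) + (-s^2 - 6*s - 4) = -4*s^2 - 6*s - 5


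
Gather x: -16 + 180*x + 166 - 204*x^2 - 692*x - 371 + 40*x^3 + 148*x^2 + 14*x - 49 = 40*x^3 - 56*x^2 - 498*x - 270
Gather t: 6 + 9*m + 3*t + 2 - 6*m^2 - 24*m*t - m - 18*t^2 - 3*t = -6*m^2 - 24*m*t + 8*m - 18*t^2 + 8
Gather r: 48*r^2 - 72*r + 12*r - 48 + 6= 48*r^2 - 60*r - 42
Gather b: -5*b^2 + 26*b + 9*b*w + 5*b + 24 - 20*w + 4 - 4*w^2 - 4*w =-5*b^2 + b*(9*w + 31) - 4*w^2 - 24*w + 28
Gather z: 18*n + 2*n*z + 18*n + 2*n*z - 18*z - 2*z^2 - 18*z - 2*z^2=36*n - 4*z^2 + z*(4*n - 36)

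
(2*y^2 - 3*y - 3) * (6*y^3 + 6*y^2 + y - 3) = 12*y^5 - 6*y^4 - 34*y^3 - 27*y^2 + 6*y + 9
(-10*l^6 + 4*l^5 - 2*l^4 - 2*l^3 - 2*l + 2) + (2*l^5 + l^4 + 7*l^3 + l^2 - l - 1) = -10*l^6 + 6*l^5 - l^4 + 5*l^3 + l^2 - 3*l + 1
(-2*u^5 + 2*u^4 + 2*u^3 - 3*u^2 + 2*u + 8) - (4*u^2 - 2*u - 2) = -2*u^5 + 2*u^4 + 2*u^3 - 7*u^2 + 4*u + 10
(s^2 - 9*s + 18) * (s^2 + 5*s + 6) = s^4 - 4*s^3 - 21*s^2 + 36*s + 108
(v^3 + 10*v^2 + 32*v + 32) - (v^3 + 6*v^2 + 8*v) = 4*v^2 + 24*v + 32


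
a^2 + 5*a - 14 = (a - 2)*(a + 7)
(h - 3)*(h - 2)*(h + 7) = h^3 + 2*h^2 - 29*h + 42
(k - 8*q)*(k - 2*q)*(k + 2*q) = k^3 - 8*k^2*q - 4*k*q^2 + 32*q^3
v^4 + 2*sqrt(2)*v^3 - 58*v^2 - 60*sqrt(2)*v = v*(v - 5*sqrt(2))*(v + sqrt(2))*(v + 6*sqrt(2))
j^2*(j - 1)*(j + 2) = j^4 + j^3 - 2*j^2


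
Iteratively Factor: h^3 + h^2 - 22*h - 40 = (h + 4)*(h^2 - 3*h - 10) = (h + 2)*(h + 4)*(h - 5)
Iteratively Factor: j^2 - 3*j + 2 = (j - 2)*(j - 1)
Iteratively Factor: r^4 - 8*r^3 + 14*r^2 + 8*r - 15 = (r + 1)*(r^3 - 9*r^2 + 23*r - 15) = (r - 5)*(r + 1)*(r^2 - 4*r + 3) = (r - 5)*(r - 1)*(r + 1)*(r - 3)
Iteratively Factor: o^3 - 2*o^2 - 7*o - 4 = (o + 1)*(o^2 - 3*o - 4) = (o + 1)^2*(o - 4)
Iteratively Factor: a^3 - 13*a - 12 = (a - 4)*(a^2 + 4*a + 3) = (a - 4)*(a + 3)*(a + 1)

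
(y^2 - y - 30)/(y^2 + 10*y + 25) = (y - 6)/(y + 5)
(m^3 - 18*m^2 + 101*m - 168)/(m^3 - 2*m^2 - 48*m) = (m^2 - 10*m + 21)/(m*(m + 6))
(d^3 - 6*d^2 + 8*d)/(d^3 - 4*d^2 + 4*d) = (d - 4)/(d - 2)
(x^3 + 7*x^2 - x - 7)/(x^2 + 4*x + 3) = (x^2 + 6*x - 7)/(x + 3)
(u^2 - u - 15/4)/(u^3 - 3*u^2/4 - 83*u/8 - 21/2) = 2*(2*u - 5)/(4*u^2 - 9*u - 28)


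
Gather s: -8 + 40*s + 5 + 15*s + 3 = 55*s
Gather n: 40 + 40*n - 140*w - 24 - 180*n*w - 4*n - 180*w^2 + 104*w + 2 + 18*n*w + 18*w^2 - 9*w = n*(36 - 162*w) - 162*w^2 - 45*w + 18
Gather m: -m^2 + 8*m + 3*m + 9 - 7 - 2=-m^2 + 11*m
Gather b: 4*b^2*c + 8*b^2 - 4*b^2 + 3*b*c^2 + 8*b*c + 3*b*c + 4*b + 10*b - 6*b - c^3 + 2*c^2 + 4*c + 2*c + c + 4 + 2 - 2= b^2*(4*c + 4) + b*(3*c^2 + 11*c + 8) - c^3 + 2*c^2 + 7*c + 4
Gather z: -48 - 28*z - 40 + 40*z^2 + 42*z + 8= 40*z^2 + 14*z - 80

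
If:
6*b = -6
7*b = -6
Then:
No Solution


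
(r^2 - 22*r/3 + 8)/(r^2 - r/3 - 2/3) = (-3*r^2 + 22*r - 24)/(-3*r^2 + r + 2)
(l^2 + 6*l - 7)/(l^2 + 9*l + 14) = (l - 1)/(l + 2)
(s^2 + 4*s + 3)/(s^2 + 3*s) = (s + 1)/s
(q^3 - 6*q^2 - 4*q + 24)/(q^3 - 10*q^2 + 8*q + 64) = (q^2 - 8*q + 12)/(q^2 - 12*q + 32)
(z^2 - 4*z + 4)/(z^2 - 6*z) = (z^2 - 4*z + 4)/(z*(z - 6))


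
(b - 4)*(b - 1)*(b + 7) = b^3 + 2*b^2 - 31*b + 28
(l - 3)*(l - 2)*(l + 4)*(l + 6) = l^4 + 5*l^3 - 20*l^2 - 60*l + 144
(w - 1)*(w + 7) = w^2 + 6*w - 7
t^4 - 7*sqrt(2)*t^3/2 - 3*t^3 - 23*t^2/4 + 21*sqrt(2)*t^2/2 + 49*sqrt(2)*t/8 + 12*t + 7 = (t - 7/2)*(t + 1/2)*(t - 4*sqrt(2))*(t + sqrt(2)/2)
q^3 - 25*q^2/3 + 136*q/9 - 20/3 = (q - 6)*(q - 5/3)*(q - 2/3)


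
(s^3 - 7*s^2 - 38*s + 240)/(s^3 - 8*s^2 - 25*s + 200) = (s + 6)/(s + 5)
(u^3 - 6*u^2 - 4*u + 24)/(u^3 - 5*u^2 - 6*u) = (u^2 - 4)/(u*(u + 1))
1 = 1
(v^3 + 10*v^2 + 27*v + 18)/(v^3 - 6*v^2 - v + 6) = (v^2 + 9*v + 18)/(v^2 - 7*v + 6)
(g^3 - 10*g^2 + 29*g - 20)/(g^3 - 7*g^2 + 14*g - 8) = (g - 5)/(g - 2)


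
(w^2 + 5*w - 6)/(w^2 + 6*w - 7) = (w + 6)/(w + 7)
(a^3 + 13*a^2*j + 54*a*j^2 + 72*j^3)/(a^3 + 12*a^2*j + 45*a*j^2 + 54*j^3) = (a + 4*j)/(a + 3*j)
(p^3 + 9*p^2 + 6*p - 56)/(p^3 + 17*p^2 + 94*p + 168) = (p - 2)/(p + 6)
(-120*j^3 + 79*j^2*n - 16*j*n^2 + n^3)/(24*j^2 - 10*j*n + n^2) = (-120*j^3 + 79*j^2*n - 16*j*n^2 + n^3)/(24*j^2 - 10*j*n + n^2)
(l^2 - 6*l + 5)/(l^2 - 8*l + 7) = (l - 5)/(l - 7)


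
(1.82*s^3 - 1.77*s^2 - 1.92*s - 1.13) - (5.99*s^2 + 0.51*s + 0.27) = 1.82*s^3 - 7.76*s^2 - 2.43*s - 1.4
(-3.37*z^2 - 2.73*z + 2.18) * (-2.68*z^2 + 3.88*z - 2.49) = 9.0316*z^4 - 5.7592*z^3 - 8.0435*z^2 + 15.2561*z - 5.4282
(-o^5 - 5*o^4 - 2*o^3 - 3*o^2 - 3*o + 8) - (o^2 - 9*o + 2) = -o^5 - 5*o^4 - 2*o^3 - 4*o^2 + 6*o + 6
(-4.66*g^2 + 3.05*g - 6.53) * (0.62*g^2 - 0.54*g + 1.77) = -2.8892*g^4 + 4.4074*g^3 - 13.9438*g^2 + 8.9247*g - 11.5581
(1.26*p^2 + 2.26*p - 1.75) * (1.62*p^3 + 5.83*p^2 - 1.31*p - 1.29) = 2.0412*p^5 + 11.007*p^4 + 8.6902*p^3 - 14.7885*p^2 - 0.6229*p + 2.2575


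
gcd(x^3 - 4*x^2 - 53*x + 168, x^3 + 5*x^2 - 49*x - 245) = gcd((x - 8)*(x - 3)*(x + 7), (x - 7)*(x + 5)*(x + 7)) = x + 7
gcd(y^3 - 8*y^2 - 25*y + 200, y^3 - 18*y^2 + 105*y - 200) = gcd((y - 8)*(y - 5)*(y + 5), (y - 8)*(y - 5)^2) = y^2 - 13*y + 40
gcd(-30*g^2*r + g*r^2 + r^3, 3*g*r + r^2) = r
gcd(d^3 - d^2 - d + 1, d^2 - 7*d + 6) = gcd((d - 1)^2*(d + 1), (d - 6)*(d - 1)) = d - 1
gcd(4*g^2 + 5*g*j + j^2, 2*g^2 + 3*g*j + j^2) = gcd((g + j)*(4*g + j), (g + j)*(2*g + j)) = g + j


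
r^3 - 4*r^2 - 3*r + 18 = (r - 3)^2*(r + 2)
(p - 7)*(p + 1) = p^2 - 6*p - 7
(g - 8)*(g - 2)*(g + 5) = g^3 - 5*g^2 - 34*g + 80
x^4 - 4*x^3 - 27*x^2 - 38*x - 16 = (x - 8)*(x + 1)^2*(x + 2)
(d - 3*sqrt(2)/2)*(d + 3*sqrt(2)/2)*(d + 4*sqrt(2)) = d^3 + 4*sqrt(2)*d^2 - 9*d/2 - 18*sqrt(2)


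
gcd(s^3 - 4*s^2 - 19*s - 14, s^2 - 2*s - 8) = s + 2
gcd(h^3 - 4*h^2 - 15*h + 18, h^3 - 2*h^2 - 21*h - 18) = h^2 - 3*h - 18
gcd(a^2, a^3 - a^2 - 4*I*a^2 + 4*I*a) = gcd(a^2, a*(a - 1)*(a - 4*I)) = a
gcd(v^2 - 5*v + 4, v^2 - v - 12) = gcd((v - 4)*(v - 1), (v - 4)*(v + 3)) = v - 4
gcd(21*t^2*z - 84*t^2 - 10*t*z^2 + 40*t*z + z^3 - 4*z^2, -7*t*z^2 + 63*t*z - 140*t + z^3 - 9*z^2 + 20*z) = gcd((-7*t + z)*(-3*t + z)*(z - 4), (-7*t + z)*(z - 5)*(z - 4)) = -7*t*z + 28*t + z^2 - 4*z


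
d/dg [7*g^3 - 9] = 21*g^2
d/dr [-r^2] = -2*r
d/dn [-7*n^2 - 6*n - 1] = -14*n - 6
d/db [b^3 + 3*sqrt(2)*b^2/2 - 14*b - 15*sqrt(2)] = 3*b^2 + 3*sqrt(2)*b - 14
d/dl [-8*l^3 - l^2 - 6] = 2*l*(-12*l - 1)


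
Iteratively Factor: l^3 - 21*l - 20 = (l - 5)*(l^2 + 5*l + 4) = (l - 5)*(l + 4)*(l + 1)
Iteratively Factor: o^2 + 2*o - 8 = (o - 2)*(o + 4)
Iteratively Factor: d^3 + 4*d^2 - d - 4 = (d - 1)*(d^2 + 5*d + 4) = (d - 1)*(d + 1)*(d + 4)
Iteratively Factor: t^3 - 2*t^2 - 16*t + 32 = (t + 4)*(t^2 - 6*t + 8) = (t - 4)*(t + 4)*(t - 2)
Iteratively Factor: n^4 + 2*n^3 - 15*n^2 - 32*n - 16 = (n + 4)*(n^3 - 2*n^2 - 7*n - 4) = (n + 1)*(n + 4)*(n^2 - 3*n - 4) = (n - 4)*(n + 1)*(n + 4)*(n + 1)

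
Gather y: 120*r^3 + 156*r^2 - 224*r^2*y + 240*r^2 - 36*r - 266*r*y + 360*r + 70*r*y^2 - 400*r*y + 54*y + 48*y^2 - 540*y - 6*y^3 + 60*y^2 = 120*r^3 + 396*r^2 + 324*r - 6*y^3 + y^2*(70*r + 108) + y*(-224*r^2 - 666*r - 486)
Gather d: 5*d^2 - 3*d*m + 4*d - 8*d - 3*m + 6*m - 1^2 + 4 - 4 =5*d^2 + d*(-3*m - 4) + 3*m - 1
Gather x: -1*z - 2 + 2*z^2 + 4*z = 2*z^2 + 3*z - 2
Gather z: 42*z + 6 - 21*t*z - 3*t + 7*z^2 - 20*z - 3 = -3*t + 7*z^2 + z*(22 - 21*t) + 3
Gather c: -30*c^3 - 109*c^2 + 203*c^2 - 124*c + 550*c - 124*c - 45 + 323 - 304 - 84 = -30*c^3 + 94*c^2 + 302*c - 110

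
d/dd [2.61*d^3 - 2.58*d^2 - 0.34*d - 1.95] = 7.83*d^2 - 5.16*d - 0.34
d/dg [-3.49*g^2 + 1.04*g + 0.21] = 1.04 - 6.98*g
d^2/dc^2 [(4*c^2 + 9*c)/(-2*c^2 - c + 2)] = 4*(-14*c^3 - 24*c^2 - 54*c - 17)/(8*c^6 + 12*c^5 - 18*c^4 - 23*c^3 + 18*c^2 + 12*c - 8)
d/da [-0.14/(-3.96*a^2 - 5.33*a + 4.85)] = (-1.1088*a - 0.7462)/(3.96*a^2 + 5.33*a - 4.85)^2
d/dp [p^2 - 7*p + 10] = 2*p - 7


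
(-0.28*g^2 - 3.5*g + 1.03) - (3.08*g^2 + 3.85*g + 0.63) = -3.36*g^2 - 7.35*g + 0.4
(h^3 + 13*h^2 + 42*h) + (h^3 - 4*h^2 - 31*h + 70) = 2*h^3 + 9*h^2 + 11*h + 70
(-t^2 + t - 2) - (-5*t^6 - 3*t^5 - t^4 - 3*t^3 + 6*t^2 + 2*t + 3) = 5*t^6 + 3*t^5 + t^4 + 3*t^3 - 7*t^2 - t - 5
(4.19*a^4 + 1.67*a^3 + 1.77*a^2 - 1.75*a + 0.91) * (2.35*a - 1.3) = 9.8465*a^5 - 1.5225*a^4 + 1.9885*a^3 - 6.4135*a^2 + 4.4135*a - 1.183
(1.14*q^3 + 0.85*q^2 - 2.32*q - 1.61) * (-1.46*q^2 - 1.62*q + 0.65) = -1.6644*q^5 - 3.0878*q^4 + 2.7512*q^3 + 6.6615*q^2 + 1.1002*q - 1.0465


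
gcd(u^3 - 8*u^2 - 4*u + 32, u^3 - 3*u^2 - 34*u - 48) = u^2 - 6*u - 16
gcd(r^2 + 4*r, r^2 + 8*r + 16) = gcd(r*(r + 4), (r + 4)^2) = r + 4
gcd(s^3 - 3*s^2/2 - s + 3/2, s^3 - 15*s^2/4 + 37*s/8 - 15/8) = s^2 - 5*s/2 + 3/2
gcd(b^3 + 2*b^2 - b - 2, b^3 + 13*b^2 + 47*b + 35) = b + 1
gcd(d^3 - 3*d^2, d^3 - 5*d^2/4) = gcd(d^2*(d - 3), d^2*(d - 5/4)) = d^2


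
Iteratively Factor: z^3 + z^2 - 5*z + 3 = (z - 1)*(z^2 + 2*z - 3) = (z - 1)*(z + 3)*(z - 1)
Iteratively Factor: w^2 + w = (w + 1)*(w)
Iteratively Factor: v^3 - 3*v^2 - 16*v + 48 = (v + 4)*(v^2 - 7*v + 12) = (v - 4)*(v + 4)*(v - 3)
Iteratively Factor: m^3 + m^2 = (m + 1)*(m^2) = m*(m + 1)*(m)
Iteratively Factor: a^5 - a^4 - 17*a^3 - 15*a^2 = (a + 3)*(a^4 - 4*a^3 - 5*a^2) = a*(a + 3)*(a^3 - 4*a^2 - 5*a) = a^2*(a + 3)*(a^2 - 4*a - 5) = a^2*(a + 1)*(a + 3)*(a - 5)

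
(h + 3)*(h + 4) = h^2 + 7*h + 12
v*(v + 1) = v^2 + v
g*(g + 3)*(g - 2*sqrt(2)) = g^3 - 2*sqrt(2)*g^2 + 3*g^2 - 6*sqrt(2)*g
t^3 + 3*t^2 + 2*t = t*(t + 1)*(t + 2)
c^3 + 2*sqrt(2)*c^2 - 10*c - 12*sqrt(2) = (c - 2*sqrt(2))*(c + sqrt(2))*(c + 3*sqrt(2))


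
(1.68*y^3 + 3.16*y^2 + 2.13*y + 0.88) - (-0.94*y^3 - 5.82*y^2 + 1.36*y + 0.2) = 2.62*y^3 + 8.98*y^2 + 0.77*y + 0.68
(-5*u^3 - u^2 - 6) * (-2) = 10*u^3 + 2*u^2 + 12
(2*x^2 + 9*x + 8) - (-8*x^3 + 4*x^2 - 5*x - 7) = 8*x^3 - 2*x^2 + 14*x + 15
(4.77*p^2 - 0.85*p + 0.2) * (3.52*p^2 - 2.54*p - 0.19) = 16.7904*p^4 - 15.1078*p^3 + 1.9567*p^2 - 0.3465*p - 0.038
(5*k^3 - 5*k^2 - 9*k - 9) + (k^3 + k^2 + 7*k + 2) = 6*k^3 - 4*k^2 - 2*k - 7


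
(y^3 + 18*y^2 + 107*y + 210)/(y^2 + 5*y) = y + 13 + 42/y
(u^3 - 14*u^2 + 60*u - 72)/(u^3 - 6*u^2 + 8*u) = (u^2 - 12*u + 36)/(u*(u - 4))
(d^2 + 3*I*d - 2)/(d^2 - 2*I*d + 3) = (d + 2*I)/(d - 3*I)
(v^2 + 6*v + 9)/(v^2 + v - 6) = (v + 3)/(v - 2)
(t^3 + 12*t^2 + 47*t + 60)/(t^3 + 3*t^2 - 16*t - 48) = (t + 5)/(t - 4)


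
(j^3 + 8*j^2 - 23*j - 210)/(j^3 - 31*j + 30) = (j + 7)/(j - 1)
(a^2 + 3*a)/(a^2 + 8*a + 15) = a/(a + 5)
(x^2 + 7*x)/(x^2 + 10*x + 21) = x/(x + 3)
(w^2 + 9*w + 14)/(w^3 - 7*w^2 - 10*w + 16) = (w + 7)/(w^2 - 9*w + 8)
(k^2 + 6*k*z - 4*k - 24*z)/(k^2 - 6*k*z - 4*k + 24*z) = (-k - 6*z)/(-k + 6*z)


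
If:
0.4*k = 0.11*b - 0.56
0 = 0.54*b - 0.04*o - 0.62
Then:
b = 0.0740740740740741*o + 1.14814814814815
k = 0.0203703703703704*o - 1.08425925925926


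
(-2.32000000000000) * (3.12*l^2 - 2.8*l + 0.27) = -7.2384*l^2 + 6.496*l - 0.6264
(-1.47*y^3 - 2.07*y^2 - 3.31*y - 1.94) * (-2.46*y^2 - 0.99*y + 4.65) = 3.6162*y^5 + 6.5475*y^4 + 3.3564*y^3 - 1.5762*y^2 - 13.4709*y - 9.021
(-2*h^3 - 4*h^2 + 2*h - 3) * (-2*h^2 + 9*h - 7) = 4*h^5 - 10*h^4 - 26*h^3 + 52*h^2 - 41*h + 21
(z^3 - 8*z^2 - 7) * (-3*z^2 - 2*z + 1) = -3*z^5 + 22*z^4 + 17*z^3 + 13*z^2 + 14*z - 7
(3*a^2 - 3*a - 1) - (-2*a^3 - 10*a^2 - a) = 2*a^3 + 13*a^2 - 2*a - 1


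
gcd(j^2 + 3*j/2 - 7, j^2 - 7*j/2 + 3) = j - 2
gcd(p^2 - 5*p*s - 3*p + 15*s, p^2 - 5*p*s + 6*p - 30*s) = p - 5*s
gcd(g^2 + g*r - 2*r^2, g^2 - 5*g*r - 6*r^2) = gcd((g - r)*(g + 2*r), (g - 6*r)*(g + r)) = 1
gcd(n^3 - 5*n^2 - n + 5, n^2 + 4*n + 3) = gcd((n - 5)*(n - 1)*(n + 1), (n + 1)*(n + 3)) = n + 1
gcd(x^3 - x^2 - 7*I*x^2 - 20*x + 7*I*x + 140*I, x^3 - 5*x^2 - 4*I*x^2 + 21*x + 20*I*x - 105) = x^2 + x*(-5 - 7*I) + 35*I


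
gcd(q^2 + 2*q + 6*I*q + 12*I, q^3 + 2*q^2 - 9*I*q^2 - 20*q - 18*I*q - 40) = q + 2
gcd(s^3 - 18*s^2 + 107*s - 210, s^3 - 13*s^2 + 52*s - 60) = s^2 - 11*s + 30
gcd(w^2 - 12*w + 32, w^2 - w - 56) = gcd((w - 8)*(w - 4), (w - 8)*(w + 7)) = w - 8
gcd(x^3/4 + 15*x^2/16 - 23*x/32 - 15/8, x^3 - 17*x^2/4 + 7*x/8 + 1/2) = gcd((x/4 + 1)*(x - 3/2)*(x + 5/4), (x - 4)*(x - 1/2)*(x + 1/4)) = 1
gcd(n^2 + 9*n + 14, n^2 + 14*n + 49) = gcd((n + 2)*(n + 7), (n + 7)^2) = n + 7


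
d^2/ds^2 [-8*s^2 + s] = -16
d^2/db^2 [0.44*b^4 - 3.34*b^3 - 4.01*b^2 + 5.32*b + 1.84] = 5.28*b^2 - 20.04*b - 8.02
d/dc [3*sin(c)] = 3*cos(c)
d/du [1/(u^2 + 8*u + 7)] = 2*(-u - 4)/(u^2 + 8*u + 7)^2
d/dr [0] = 0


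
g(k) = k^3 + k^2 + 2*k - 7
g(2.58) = 21.99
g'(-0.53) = 1.78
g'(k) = 3*k^2 + 2*k + 2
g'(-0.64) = 1.95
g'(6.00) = 122.00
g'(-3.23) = 26.84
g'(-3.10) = 24.63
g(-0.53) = -7.93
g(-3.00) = -31.00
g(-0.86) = -8.62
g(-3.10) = -33.38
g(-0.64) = -8.13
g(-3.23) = -36.73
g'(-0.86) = 2.50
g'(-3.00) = 23.00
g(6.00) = 257.00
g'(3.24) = 39.97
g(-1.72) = -12.57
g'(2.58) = 27.13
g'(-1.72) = 7.44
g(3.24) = 43.99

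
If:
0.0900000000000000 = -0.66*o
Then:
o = -0.14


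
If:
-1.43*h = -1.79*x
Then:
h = 1.25174825174825*x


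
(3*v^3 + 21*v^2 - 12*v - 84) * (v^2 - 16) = 3*v^5 + 21*v^4 - 60*v^3 - 420*v^2 + 192*v + 1344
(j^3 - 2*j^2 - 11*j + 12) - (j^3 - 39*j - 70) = -2*j^2 + 28*j + 82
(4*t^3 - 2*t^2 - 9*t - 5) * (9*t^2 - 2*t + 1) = 36*t^5 - 26*t^4 - 73*t^3 - 29*t^2 + t - 5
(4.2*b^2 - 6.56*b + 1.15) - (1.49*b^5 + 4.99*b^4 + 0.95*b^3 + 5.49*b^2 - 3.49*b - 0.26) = -1.49*b^5 - 4.99*b^4 - 0.95*b^3 - 1.29*b^2 - 3.07*b + 1.41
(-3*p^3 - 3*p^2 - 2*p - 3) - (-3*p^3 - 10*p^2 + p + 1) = 7*p^2 - 3*p - 4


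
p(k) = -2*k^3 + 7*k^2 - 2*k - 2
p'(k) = -6*k^2 + 14*k - 2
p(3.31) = -4.46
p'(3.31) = -21.40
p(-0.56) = 1.67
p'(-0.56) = -11.72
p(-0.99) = 8.78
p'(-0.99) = -21.74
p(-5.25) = 490.84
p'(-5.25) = -240.88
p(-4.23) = 283.08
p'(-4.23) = -168.58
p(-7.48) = 1241.63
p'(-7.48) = -442.42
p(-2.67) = 91.31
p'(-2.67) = -82.15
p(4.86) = -75.97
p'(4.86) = -75.68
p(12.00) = -2474.00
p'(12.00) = -698.00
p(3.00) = 1.00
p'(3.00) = -14.00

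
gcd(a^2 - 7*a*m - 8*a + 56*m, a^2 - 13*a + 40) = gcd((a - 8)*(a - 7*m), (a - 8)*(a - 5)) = a - 8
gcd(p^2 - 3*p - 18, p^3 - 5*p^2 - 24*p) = p + 3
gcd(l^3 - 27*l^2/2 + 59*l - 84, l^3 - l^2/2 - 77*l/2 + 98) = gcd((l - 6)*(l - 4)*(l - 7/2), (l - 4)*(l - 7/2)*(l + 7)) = l^2 - 15*l/2 + 14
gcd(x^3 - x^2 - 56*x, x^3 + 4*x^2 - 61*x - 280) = x^2 - x - 56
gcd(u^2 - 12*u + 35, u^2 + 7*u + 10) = 1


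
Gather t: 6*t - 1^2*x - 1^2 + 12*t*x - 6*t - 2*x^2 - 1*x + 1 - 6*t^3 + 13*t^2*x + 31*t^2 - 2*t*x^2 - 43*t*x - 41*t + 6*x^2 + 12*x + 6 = -6*t^3 + t^2*(13*x + 31) + t*(-2*x^2 - 31*x - 41) + 4*x^2 + 10*x + 6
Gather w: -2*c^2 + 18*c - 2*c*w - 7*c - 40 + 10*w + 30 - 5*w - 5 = -2*c^2 + 11*c + w*(5 - 2*c) - 15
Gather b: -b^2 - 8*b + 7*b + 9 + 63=-b^2 - b + 72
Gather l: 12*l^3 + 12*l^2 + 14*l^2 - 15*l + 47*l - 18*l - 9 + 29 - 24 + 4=12*l^3 + 26*l^2 + 14*l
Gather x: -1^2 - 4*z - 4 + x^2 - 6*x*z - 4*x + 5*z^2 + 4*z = x^2 + x*(-6*z - 4) + 5*z^2 - 5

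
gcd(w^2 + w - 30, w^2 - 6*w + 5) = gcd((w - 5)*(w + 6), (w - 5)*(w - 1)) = w - 5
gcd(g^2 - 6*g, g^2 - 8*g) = g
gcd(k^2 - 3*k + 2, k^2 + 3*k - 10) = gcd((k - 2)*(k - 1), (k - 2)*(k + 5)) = k - 2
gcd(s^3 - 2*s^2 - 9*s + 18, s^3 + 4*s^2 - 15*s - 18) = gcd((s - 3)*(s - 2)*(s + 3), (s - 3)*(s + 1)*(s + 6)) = s - 3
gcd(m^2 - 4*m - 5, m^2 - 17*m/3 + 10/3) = m - 5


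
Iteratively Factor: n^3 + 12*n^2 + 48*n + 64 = (n + 4)*(n^2 + 8*n + 16) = (n + 4)^2*(n + 4)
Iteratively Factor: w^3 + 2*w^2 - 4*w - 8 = (w + 2)*(w^2 - 4) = (w + 2)^2*(w - 2)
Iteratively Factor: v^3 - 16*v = (v)*(v^2 - 16) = v*(v - 4)*(v + 4)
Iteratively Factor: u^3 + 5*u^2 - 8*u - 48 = (u - 3)*(u^2 + 8*u + 16) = (u - 3)*(u + 4)*(u + 4)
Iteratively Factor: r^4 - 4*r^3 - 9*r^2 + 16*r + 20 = (r + 1)*(r^3 - 5*r^2 - 4*r + 20) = (r + 1)*(r + 2)*(r^2 - 7*r + 10) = (r - 2)*(r + 1)*(r + 2)*(r - 5)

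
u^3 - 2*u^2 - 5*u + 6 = (u - 3)*(u - 1)*(u + 2)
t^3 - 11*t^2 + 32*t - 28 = (t - 7)*(t - 2)^2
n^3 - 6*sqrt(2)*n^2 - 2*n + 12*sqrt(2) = (n - 6*sqrt(2))*(n - sqrt(2))*(n + sqrt(2))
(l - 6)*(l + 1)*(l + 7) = l^3 + 2*l^2 - 41*l - 42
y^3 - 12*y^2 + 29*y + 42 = (y - 7)*(y - 6)*(y + 1)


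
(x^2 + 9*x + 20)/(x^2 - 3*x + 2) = (x^2 + 9*x + 20)/(x^2 - 3*x + 2)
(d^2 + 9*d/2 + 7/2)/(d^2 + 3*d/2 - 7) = (d + 1)/(d - 2)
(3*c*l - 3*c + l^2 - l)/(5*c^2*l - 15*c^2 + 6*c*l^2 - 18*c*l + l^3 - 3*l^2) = (3*c*l - 3*c + l^2 - l)/(5*c^2*l - 15*c^2 + 6*c*l^2 - 18*c*l + l^3 - 3*l^2)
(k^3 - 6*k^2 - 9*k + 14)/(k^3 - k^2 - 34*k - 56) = (k - 1)/(k + 4)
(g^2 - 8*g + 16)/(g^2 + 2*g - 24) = (g - 4)/(g + 6)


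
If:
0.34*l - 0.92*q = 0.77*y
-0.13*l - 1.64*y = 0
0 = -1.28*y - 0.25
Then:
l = 2.46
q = 1.07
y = -0.20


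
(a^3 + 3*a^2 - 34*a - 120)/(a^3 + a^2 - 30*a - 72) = (a + 5)/(a + 3)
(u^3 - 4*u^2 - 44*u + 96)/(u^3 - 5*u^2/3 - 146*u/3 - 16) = 3*(u - 2)/(3*u + 1)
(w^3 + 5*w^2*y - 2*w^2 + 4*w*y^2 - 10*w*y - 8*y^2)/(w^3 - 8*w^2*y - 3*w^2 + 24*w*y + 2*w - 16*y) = (-w^2 - 5*w*y - 4*y^2)/(-w^2 + 8*w*y + w - 8*y)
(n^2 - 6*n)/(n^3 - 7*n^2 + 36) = n/(n^2 - n - 6)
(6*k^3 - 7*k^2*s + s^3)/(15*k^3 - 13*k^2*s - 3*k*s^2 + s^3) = (-2*k + s)/(-5*k + s)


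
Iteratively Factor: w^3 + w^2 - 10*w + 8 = (w - 2)*(w^2 + 3*w - 4) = (w - 2)*(w - 1)*(w + 4)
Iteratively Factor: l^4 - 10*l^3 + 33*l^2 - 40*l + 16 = (l - 1)*(l^3 - 9*l^2 + 24*l - 16) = (l - 4)*(l - 1)*(l^2 - 5*l + 4) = (l - 4)*(l - 1)^2*(l - 4)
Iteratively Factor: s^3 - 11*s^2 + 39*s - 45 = (s - 3)*(s^2 - 8*s + 15) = (s - 5)*(s - 3)*(s - 3)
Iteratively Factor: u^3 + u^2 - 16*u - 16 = (u + 1)*(u^2 - 16) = (u - 4)*(u + 1)*(u + 4)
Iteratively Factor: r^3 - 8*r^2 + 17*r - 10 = (r - 2)*(r^2 - 6*r + 5) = (r - 5)*(r - 2)*(r - 1)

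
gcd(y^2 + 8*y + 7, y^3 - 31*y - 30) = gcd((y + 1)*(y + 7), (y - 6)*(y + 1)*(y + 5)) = y + 1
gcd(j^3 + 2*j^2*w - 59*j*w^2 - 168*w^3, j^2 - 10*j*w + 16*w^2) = -j + 8*w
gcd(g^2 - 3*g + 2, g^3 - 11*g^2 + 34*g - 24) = g - 1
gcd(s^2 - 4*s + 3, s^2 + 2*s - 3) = s - 1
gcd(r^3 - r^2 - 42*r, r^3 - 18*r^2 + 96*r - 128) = 1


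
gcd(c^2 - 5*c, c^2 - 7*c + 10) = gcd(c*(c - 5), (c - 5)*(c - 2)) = c - 5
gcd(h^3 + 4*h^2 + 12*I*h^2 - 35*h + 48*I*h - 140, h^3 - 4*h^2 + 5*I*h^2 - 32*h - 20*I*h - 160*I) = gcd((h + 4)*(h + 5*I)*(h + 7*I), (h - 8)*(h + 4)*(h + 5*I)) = h^2 + h*(4 + 5*I) + 20*I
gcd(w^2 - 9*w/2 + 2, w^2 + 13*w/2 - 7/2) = w - 1/2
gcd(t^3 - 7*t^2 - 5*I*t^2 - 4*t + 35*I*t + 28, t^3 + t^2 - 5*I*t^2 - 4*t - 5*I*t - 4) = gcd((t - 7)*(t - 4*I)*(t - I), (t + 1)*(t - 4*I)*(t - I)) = t^2 - 5*I*t - 4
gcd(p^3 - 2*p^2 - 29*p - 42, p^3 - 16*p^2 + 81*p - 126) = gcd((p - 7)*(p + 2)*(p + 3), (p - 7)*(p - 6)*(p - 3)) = p - 7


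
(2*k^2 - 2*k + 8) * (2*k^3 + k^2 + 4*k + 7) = 4*k^5 - 2*k^4 + 22*k^3 + 14*k^2 + 18*k + 56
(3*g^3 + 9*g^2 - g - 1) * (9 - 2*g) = -6*g^4 + 9*g^3 + 83*g^2 - 7*g - 9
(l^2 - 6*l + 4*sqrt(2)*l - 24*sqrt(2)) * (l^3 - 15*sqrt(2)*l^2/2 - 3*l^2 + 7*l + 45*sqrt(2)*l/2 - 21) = l^5 - 9*l^4 - 7*sqrt(2)*l^4/2 - 35*l^3 + 63*sqrt(2)*l^3/2 - 35*sqrt(2)*l^2 + 477*l^2 - 954*l - 252*sqrt(2)*l + 504*sqrt(2)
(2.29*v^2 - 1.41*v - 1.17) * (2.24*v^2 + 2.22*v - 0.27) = 5.1296*v^4 + 1.9254*v^3 - 6.3693*v^2 - 2.2167*v + 0.3159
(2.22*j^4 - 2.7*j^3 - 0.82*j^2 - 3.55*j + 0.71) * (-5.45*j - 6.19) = -12.099*j^5 + 0.9732*j^4 + 21.182*j^3 + 24.4233*j^2 + 18.105*j - 4.3949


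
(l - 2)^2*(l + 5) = l^3 + l^2 - 16*l + 20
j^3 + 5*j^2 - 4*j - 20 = (j - 2)*(j + 2)*(j + 5)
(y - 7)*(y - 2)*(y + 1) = y^3 - 8*y^2 + 5*y + 14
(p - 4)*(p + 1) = p^2 - 3*p - 4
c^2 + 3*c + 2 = (c + 1)*(c + 2)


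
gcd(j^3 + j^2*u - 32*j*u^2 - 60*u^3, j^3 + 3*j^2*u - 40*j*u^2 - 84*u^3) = -j^2 + 4*j*u + 12*u^2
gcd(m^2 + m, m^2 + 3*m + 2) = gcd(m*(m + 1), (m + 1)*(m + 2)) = m + 1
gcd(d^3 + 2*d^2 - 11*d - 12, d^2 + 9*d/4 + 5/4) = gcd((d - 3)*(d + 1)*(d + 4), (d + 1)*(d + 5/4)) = d + 1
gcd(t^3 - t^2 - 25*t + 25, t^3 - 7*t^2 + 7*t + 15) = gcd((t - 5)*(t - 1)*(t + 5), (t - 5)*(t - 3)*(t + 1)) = t - 5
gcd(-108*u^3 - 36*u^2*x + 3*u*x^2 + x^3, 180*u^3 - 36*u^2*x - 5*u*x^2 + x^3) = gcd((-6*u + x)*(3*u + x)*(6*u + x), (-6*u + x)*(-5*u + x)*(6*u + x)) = -36*u^2 + x^2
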